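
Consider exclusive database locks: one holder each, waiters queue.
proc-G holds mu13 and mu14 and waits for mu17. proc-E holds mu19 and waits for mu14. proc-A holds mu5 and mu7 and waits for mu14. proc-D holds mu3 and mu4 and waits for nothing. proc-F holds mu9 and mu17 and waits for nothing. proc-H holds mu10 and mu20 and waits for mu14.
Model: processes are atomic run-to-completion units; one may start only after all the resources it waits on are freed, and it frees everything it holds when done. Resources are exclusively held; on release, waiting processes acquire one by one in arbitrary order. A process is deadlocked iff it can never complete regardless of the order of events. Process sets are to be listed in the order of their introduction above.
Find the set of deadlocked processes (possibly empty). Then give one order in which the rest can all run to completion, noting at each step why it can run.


Nothing here is deadlocked.
Key observation: all waits point, directly or indirectly, at processes that can finish, so nothing is permanently blocked.
A valid finishing order for the others: proc-D, proc-F, proc-G, proc-E, proc-H, proc-A.
Step-by-step check:
  proc-D: no waits; runs immediately, freeing mu3 and mu4
  proc-F: no waits; runs immediately, freeing mu9 and mu17
  proc-G: everything it awaited (mu17) is free; runs, freeing mu13 and mu14
  proc-E: everything it awaited (mu14) is free; runs, freeing mu19
  proc-H: everything it awaited (mu14) is free; runs, freeing mu10 and mu20
  proc-A: everything it awaited (mu14) is free; runs, freeing mu5 and mu7


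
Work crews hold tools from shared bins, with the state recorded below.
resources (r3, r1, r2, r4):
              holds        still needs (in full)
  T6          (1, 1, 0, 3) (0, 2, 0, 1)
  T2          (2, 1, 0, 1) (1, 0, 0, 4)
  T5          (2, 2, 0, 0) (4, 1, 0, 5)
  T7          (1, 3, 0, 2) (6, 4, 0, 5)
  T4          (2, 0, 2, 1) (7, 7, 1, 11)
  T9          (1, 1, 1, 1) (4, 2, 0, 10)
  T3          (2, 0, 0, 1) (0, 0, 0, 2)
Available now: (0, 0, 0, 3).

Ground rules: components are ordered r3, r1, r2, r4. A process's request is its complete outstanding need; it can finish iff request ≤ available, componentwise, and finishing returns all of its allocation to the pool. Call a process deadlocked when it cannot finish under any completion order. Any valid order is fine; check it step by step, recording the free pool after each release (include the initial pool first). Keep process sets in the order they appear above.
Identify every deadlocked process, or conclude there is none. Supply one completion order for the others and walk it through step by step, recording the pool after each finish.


The deadlocked set is empty.
Key observation: no deadlock: T3 fits now, and the freed resources carry the rest through.
A valid finishing order for the others: T3, T2, T5, T6, T7, T9, T4. Walking it through:
  pool = (0, 0, 0, 3)
  T3 needs (0, 0, 0, 2) <= (0, 0, 0, 3) -> finishes; pool += (2, 0, 0, 1) = (2, 0, 0, 4)
  T2 needs (1, 0, 0, 4) <= (2, 0, 0, 4) -> finishes; pool += (2, 1, 0, 1) = (4, 1, 0, 5)
  T5 needs (4, 1, 0, 5) <= (4, 1, 0, 5) -> finishes; pool += (2, 2, 0, 0) = (6, 3, 0, 5)
  T6 needs (0, 2, 0, 1) <= (6, 3, 0, 5) -> finishes; pool += (1, 1, 0, 3) = (7, 4, 0, 8)
  T7 needs (6, 4, 0, 5) <= (7, 4, 0, 8) -> finishes; pool += (1, 3, 0, 2) = (8, 7, 0, 10)
  T9 needs (4, 2, 0, 10) <= (8, 7, 0, 10) -> finishes; pool += (1, 1, 1, 1) = (9, 8, 1, 11)
  T4 needs (7, 7, 1, 11) <= (9, 8, 1, 11) -> finishes; pool += (2, 0, 2, 1) = (11, 8, 3, 12)


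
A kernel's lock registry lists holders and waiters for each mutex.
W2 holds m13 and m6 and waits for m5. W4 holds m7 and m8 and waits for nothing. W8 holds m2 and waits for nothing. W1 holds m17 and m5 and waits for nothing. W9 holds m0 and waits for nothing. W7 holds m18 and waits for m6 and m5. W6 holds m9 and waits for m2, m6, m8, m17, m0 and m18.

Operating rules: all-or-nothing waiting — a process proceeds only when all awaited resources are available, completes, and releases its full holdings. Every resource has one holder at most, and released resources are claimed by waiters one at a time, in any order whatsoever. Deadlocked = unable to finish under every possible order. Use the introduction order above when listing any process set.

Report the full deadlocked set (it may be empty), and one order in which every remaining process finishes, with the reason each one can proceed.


The deadlocked set is empty.
Key observation: the wait relation is loop-free; peeling off processes with no waits unwinds the whole state.
A valid finishing order for the others: W4, W8, W1, W2, W9, W7, W6.
Check, step by step:
  W4: no waits; runs immediately, freeing m7 and m8
  W8: no waits; runs immediately, freeing m2
  W1: no waits; runs immediately, freeing m17 and m5
  W2: everything it awaited (m5) is free; runs, freeing m13 and m6
  W9: no waits; runs immediately, freeing m0
  W7: everything it awaited (m6 and m5) is free; runs, freeing m18
  W6: everything it awaited (m2, m6, m8, m17, m0 and m18) is free; runs, freeing m9


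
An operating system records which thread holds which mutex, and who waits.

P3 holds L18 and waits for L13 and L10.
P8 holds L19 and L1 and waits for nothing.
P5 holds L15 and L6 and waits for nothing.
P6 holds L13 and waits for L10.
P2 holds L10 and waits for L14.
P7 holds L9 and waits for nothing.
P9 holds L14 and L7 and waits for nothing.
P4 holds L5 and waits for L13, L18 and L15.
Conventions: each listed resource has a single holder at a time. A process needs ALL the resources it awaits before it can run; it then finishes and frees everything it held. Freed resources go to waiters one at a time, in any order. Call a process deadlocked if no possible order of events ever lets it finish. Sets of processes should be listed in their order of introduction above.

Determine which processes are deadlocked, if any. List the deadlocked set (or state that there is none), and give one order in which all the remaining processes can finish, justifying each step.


No process is deadlocked.
Key observation: every chain of waits terminates; starting from the processes that wait on nothing, all the rest unlock in turn.
One completion order for the rest: P9, P2, P8, P7, P6, P3, P5, P4.
Check, step by step:
  P9: no waits; runs immediately, freeing L14 and L7
  run P2 (all its waits — L14 — are resolved); releases L10
  P8: no waits; runs immediately, freeing L19 and L1
  P7: no waits; runs immediately, freeing L9
  run P6 (all its waits — L10 — are resolved); releases L13
  run P3 (all its waits — L13 and L10 — are resolved); releases L18
  P5: no waits; runs immediately, freeing L15 and L6
  run P4 (all its waits — L13, L18 and L15 — are resolved); releases L5


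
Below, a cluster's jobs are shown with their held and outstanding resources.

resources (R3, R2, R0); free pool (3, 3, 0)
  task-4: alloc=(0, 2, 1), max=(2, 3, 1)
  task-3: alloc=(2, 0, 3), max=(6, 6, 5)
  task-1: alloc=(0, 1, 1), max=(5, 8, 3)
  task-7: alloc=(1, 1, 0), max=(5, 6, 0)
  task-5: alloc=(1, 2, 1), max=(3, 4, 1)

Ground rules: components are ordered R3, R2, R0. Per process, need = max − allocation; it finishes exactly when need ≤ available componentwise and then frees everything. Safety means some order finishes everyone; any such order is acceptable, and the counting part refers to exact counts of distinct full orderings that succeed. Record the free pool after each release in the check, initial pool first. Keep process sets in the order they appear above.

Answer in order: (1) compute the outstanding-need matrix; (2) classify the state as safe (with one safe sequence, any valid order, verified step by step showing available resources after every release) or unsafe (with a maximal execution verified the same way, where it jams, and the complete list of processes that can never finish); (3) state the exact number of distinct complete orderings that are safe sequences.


(1) Remaining need (order R3, R2, R0):
  task-4: (2, 1, 0)
  task-3: (4, 6, 2)
  task-1: (5, 7, 2)
  task-7: (4, 5, 0)
  task-5: (2, 2, 0)
(2) SAFE. One safe sequence: task-5, task-4, task-7, task-3, task-1.
Key observation: the order's first zero-slack moment is task-7 ((4, 5, 0) needed, (4, 7, 2) free — a requested resource with nothing to spare).
Check, step by step:
  pool = (3, 3, 0)
  task-5: need (2, 2, 0) fits (3, 3, 0); releases (1, 2, 1), pool now (4, 5, 1)
  task-4: need (2, 1, 0) fits (4, 5, 1); releases (0, 2, 1), pool now (4, 7, 2)
  task-7: need (4, 5, 0) fits (4, 7, 2); releases (1, 1, 0), pool now (5, 8, 2)
  task-3: need (4, 6, 2) fits (5, 8, 2); releases (2, 0, 3), pool now (7, 8, 5)
  task-1: need (5, 7, 2) fits (7, 8, 5); releases (0, 1, 1), pool now (7, 9, 6)
(3) Precisely 10 of the possible complete orderings are safe sequences.


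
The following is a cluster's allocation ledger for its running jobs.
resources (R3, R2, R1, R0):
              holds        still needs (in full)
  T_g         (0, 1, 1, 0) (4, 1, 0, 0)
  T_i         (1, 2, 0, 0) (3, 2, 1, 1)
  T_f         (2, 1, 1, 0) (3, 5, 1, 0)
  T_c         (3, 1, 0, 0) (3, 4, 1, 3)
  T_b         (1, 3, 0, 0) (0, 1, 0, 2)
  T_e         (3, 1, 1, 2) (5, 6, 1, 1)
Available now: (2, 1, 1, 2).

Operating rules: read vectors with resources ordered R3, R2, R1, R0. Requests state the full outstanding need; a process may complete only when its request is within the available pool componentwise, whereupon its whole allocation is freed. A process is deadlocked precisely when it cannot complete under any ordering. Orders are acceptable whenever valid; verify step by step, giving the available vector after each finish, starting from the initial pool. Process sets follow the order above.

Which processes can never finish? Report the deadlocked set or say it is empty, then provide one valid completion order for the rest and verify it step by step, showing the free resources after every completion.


Nothing here is deadlocked.
Key observation: there is always a runnable process — T_b first — so the state unwinds completely.
One completion order for the rest: T_b, T_i, T_f, T_e, T_c, T_g. Walking it through:
  pool = (2, 1, 1, 2)
  T_b: need (0, 1, 0, 2) fits (2, 1, 1, 2); releases (1, 3, 0, 0), pool now (3, 4, 1, 2)
  T_i: need (3, 2, 1, 1) fits (3, 4, 1, 2); releases (1, 2, 0, 0), pool now (4, 6, 1, 2)
  T_f: need (3, 5, 1, 0) fits (4, 6, 1, 2); releases (2, 1, 1, 0), pool now (6, 7, 2, 2)
  T_e: need (5, 6, 1, 1) fits (6, 7, 2, 2); releases (3, 1, 1, 2), pool now (9, 8, 3, 4)
  T_c: need (3, 4, 1, 3) fits (9, 8, 3, 4); releases (3, 1, 0, 0), pool now (12, 9, 3, 4)
  T_g: need (4, 1, 0, 0) fits (12, 9, 3, 4); releases (0, 1, 1, 0), pool now (12, 10, 4, 4)


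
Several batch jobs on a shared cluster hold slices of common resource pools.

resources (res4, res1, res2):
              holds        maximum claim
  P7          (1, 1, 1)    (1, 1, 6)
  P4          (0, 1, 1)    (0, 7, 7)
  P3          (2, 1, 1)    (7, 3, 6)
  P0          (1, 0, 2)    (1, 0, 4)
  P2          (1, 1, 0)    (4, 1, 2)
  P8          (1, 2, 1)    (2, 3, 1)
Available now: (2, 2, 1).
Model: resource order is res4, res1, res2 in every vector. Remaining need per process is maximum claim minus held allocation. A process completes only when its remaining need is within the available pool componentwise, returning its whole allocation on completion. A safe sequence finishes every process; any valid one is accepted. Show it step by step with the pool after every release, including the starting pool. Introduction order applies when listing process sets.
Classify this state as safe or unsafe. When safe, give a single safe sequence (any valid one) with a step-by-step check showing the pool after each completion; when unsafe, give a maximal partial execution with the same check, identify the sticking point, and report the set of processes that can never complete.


UNSAFE.
Key observation: after P8, P2, P0 complete, (5, 5, 4) is the best the pool ever gets, yet each leftover process wants more res2.
A maximal execution: P8, P2, P0 — then nothing else fits. Step-by-step check:
  pool = (2, 2, 1)
  P8: need (1, 1, 0) fits (2, 2, 1); releases (1, 2, 1), pool now (3, 4, 2)
  P2: need (3, 0, 2) fits (3, 4, 2); releases (1, 1, 0), pool now (4, 5, 2)
  P0: need (0, 0, 2) fits (4, 5, 2); releases (1, 0, 2), pool now (5, 5, 4)
  blocked: P7 wants (0, 0, 5), pool (5, 5, 4) — not enough res2
  blocked: P4 wants (0, 6, 6), pool (5, 5, 4) — not enough res1 and res2
  blocked: P3 wants (5, 2, 5), pool (5, 5, 4) — not enough res2
Never able to finish: P7, P4 and P3.


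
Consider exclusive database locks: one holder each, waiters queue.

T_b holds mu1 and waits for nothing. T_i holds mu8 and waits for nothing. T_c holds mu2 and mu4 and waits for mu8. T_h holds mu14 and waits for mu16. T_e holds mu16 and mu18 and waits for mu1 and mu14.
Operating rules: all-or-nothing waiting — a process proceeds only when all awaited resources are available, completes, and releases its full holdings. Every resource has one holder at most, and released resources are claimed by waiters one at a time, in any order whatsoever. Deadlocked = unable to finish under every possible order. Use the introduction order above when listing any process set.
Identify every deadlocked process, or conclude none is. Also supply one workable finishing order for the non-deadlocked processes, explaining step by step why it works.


Deadlocked: T_h and T_e.
Key observation: T_h -> T_e -> T_h is a circular wait — nothing in it can go first; no other process is dragged down with it.
The rest can finish in the order T_b, T_i, T_c.
Walking it through:
  T_b: no waits; runs immediately, freeing mu1
  T_i: no waits; runs immediately, freeing mu8
  T_c waits on mu8 — all released -> runs and releases mu2 and mu4


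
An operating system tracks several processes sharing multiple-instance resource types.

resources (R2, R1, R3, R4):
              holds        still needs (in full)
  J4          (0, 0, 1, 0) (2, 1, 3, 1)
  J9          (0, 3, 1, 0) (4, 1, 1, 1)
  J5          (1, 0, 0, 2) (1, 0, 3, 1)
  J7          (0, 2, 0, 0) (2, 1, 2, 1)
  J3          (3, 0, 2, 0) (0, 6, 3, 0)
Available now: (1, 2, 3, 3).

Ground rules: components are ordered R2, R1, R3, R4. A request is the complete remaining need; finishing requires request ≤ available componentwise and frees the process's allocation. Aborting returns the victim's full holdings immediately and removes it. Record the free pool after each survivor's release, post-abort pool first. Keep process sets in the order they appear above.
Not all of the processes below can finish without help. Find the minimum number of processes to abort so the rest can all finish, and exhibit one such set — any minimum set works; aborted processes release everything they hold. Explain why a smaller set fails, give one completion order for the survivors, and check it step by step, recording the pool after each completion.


Abort J9.
Key observation: no ordering could ever have run J3 before the abort of J9; with (0, 3, 1, 0) back in the pool it fits at step 4.
No smaller set exists: with zero aborts the deadlock remains.
Survivors finish in the order: J5, J7, J4, J3. Check, step by step (pool after the aborts first):
  pool = (1, 5, 4, 3)
  run J5 (needs (1, 0, 3, 1), free (1, 5, 4, 3)); after release of (1, 0, 0, 2) the pool is (2, 5, 4, 5)
  run J7 (needs (2, 1, 2, 1), free (2, 5, 4, 5)); after release of (0, 2, 0, 0) the pool is (2, 7, 4, 5)
  run J4 (needs (2, 1, 3, 1), free (2, 7, 4, 5)); after release of (0, 0, 1, 0) the pool is (2, 7, 5, 5)
  run J3 (needs (0, 6, 3, 0), free (2, 7, 5, 5)); after release of (3, 0, 2, 0) the pool is (5, 7, 7, 5)


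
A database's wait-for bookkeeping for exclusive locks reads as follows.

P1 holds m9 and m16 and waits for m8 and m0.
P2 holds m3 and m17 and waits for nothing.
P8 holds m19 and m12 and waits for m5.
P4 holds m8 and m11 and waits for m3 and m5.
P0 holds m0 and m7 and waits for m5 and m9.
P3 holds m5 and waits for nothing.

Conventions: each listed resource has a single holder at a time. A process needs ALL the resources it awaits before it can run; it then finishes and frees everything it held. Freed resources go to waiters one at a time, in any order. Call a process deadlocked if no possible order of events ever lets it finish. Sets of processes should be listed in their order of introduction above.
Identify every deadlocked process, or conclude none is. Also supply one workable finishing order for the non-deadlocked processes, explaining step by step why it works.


Deadlocked set: P1 and P0.
Key observation: the cycle P1 -> P0 -> P1 can never break — each member waits on the next; no other process is dragged down with it.
One completion order for the rest: P3, P2, P8, P4.
Check, step by step:
  run P3 (it waits on nothing); releases m5
  run P2 (it waits on nothing); releases m3 and m17
  P8: everything it awaited (m5) is free; runs, freeing m19 and m12
  P4: everything it awaited (m3 and m5) is free; runs, freeing m8 and m11


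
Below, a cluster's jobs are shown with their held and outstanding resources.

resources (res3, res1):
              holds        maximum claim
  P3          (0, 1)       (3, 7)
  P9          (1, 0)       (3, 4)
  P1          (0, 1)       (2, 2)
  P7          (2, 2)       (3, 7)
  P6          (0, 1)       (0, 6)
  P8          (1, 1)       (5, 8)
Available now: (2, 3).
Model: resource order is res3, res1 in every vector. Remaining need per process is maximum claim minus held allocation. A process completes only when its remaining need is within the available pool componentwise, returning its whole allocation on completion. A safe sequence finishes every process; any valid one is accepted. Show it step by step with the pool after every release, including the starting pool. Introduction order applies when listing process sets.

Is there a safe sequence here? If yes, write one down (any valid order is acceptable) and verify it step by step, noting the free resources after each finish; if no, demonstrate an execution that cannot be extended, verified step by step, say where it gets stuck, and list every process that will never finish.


UNSAFE.
Key observation: even finishing P1, P9 leaves just (3, 4) free — too little res1 for any of the remaining processes.
The run P1, P9 cannot be extended any further. Walking it through:
  pool = (2, 3)
  run P1 (needs (2, 1), free (2, 3)); after release of (0, 1) the pool is (2, 4)
  run P9 (needs (2, 4), free (2, 4)); after release of (1, 0) the pool is (3, 4)
  P3 cannot run: need (3, 6) vs free (3, 4) (insufficient res1)
  P7 cannot run: need (1, 5) vs free (3, 4) (insufficient res1)
  P6 cannot run: need (0, 5) vs free (3, 4) (insufficient res1)
  P8 cannot run: need (4, 7) vs free (3, 4) (insufficient res3 and res1)
Never able to finish: P3, P7, P6 and P8.


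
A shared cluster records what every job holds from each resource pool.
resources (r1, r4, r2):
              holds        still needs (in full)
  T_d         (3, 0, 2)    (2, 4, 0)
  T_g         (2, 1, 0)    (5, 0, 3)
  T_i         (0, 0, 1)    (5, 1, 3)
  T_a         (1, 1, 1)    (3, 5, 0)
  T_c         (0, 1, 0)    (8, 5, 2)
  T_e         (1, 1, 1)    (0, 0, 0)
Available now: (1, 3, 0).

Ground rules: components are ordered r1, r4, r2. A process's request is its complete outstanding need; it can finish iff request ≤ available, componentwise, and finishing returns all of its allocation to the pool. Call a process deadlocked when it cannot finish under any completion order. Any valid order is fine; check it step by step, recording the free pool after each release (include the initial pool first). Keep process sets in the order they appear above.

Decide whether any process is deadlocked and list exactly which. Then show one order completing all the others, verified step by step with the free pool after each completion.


Nothing here is deadlocked.
Key observation: there is always a runnable process — T_e first — so the state unwinds completely.
A valid finishing order for the others: T_e, T_d, T_g, T_a, T_i, T_c. Verifying each step:
  pool = (1, 3, 0)
  run T_e (needs (0, 0, 0), free (1, 3, 0)); after release of (1, 1, 1) the pool is (2, 4, 1)
  run T_d (needs (2, 4, 0), free (2, 4, 1)); after release of (3, 0, 2) the pool is (5, 4, 3)
  run T_g (needs (5, 0, 3), free (5, 4, 3)); after release of (2, 1, 0) the pool is (7, 5, 3)
  run T_a (needs (3, 5, 0), free (7, 5, 3)); after release of (1, 1, 1) the pool is (8, 6, 4)
  run T_i (needs (5, 1, 3), free (8, 6, 4)); after release of (0, 0, 1) the pool is (8, 6, 5)
  run T_c (needs (8, 5, 2), free (8, 6, 5)); after release of (0, 1, 0) the pool is (8, 7, 5)


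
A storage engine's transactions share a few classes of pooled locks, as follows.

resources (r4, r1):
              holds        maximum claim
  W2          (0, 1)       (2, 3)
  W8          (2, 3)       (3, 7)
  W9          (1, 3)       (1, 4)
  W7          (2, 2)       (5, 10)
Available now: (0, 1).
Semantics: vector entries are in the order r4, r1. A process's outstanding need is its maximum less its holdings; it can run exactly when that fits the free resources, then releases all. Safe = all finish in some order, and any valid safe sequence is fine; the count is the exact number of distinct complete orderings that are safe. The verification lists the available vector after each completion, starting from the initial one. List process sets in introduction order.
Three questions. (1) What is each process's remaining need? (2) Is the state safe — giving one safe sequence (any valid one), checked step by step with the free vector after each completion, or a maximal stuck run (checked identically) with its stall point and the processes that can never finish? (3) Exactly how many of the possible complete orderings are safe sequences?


(1) Need matrix, components ordered r4, r1:
  W2: (2, 2)
  W8: (1, 4)
  W9: (0, 1)
  W7: (3, 8)
(2) SAFE — a valid safe sequence is W9, W8, W2, W7.
Key observation: at W9 the run first touches a limit — (0, 1) against (0, 1), exact on a resource it actually requests.
Check, step by step:
  pool = (0, 1)
  W9: need (0, 1) fits (0, 1); releases (1, 3), pool now (1, 4)
  W8: need (1, 4) fits (1, 4); releases (2, 3), pool now (3, 7)
  W2: need (2, 2) fits (3, 7); releases (0, 1), pool now (3, 8)
  W7: need (3, 8) fits (3, 8); releases (2, 2), pool now (5, 10)
(3) Precisely 1 of the possible complete orderings is a safe sequence.


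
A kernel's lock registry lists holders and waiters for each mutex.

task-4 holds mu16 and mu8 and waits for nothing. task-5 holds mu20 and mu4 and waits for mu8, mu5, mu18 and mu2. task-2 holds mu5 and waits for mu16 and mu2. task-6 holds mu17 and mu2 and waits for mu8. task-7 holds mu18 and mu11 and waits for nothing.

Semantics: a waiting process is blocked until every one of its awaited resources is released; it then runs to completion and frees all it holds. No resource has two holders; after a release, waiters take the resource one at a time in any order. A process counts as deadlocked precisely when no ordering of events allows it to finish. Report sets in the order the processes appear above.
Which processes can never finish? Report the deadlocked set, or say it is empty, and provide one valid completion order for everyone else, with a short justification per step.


The deadlocked set is empty.
Key observation: all waits point, directly or indirectly, at processes that can finish, so nothing is permanently blocked.
One completion order for the rest: task-4, task-6, task-2, task-7, task-5.
Step-by-step check:
  task-4 waits on nothing -> runs at once and releases mu16 and mu8
  run task-6 (all its waits — mu8 — are resolved); releases mu17 and mu2
  run task-2 (all its waits — mu16 and mu2 — are resolved); releases mu5
  task-7 waits on nothing -> runs at once and releases mu18 and mu11
  run task-5 (all its waits — mu8, mu5, mu18 and mu2 — are resolved); releases mu20 and mu4


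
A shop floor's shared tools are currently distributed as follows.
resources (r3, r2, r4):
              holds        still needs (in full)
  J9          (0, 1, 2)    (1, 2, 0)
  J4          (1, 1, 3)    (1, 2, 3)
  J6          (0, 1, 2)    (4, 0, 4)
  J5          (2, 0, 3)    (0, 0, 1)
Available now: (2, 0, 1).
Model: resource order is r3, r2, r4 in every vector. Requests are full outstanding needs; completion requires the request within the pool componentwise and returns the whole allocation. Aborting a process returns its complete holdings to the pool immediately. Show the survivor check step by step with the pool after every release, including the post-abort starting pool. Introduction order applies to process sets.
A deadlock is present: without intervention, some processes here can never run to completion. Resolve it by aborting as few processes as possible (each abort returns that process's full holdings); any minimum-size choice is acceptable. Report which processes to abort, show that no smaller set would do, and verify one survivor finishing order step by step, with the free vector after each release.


Minimum abort set: J9.
Key observation: J4 had no path to completion before; after the abort of J9 ((0, 1, 2) returned), step 3 is where it fits.
No smaller set exists: with zero aborts the deadlock remains.
One survivor order: J5, J6, J4. Verifying each step (post-abort pool first):
  pool = (2, 1, 3)
  run J5 (needs (0, 0, 1), free (2, 1, 3)); after release of (2, 0, 3) the pool is (4, 1, 6)
  run J6 (needs (4, 0, 4), free (4, 1, 6)); after release of (0, 1, 2) the pool is (4, 2, 8)
  run J4 (needs (1, 2, 3), free (4, 2, 8)); after release of (1, 1, 3) the pool is (5, 3, 11)


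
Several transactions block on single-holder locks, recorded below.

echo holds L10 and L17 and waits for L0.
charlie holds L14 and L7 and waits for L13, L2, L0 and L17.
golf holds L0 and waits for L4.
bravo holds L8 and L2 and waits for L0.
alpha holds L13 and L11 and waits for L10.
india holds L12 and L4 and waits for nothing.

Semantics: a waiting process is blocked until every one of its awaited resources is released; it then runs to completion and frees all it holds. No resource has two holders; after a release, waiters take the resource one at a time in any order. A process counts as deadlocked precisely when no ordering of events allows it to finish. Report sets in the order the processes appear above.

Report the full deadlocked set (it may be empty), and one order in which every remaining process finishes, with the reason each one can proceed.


Nothing here is deadlocked.
Key observation: although several processes wait, no cycle exists — each chain bottoms out at a free runner.
The rest can finish in the order india, golf, echo, alpha, bravo, charlie.
Verifying each step:
  run india (it waits on nothing); releases L12 and L4
  golf: everything it awaited (L4) is free; runs, freeing L0
  echo: everything it awaited (L0) is free; runs, freeing L10 and L17
  alpha: everything it awaited (L10) is free; runs, freeing L13 and L11
  bravo: everything it awaited (L0) is free; runs, freeing L8 and L2
  charlie: everything it awaited (L13, L2, L0 and L17) is free; runs, freeing L14 and L7


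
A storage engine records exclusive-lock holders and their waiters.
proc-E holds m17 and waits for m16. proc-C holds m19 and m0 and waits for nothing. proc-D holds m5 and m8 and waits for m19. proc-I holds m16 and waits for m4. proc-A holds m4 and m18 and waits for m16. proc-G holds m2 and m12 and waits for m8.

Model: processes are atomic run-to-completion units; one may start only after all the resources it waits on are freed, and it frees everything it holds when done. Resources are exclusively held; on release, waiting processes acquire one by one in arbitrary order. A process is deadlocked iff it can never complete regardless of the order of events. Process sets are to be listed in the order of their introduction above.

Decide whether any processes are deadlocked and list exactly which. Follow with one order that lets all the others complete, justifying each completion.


The deadlocked set is proc-E, proc-I and proc-A.
Key observation: the waits loop around proc-I -> proc-A -> proc-I with no way out; proc-E waits into the deadlock from upstream.
A valid finishing order for the others: proc-C, proc-D, proc-G.
Verifying each step:
  proc-C waits on nothing -> runs at once and releases m19 and m0
  proc-D waits on m19 — all released -> runs and releases m5 and m8
  proc-G waits on m8 — all released -> runs and releases m2 and m12


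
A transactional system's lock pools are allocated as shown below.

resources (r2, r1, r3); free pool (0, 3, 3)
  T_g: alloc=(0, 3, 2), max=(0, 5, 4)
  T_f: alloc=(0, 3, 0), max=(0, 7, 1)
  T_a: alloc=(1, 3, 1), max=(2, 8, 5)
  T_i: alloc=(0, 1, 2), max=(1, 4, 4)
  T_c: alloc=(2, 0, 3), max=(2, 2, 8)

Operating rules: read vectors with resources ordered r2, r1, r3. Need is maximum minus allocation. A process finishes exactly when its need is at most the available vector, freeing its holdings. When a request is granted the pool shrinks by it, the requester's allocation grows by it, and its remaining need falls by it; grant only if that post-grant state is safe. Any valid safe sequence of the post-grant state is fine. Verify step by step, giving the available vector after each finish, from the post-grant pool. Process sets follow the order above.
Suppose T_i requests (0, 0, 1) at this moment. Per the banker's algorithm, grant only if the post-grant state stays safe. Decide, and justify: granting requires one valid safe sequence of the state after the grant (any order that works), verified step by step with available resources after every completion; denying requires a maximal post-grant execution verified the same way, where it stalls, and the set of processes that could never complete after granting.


DENY — the pretend-granted state is unsafe.
Key observation: after T_g, T_f the pool peaks at (0, 9, 4), and each blocked process is short somewhere: T_a on r2; T_i on r2; T_c on r3.
After a pretend grant, a maximal execution: T_g, T_f — then nothing else fits. Verifying each step:
  pool = (0, 3, 2)
  T_g needs (0, 2, 2) <= (0, 3, 2) -> finishes; pool += (0, 3, 2) = (0, 6, 4)
  T_f needs (0, 4, 1) <= (0, 6, 4) -> finishes; pool += (0, 3, 0) = (0, 9, 4)
  blocked: T_a wants (1, 5, 4), pool (0, 9, 4) — not enough r2
  blocked: T_i wants (1, 3, 1), pool (0, 9, 4) — not enough r2
  blocked: T_c wants (0, 2, 5), pool (0, 9, 4) — not enough r3
Processes that could never finish after the grant: T_a, T_i and T_c.


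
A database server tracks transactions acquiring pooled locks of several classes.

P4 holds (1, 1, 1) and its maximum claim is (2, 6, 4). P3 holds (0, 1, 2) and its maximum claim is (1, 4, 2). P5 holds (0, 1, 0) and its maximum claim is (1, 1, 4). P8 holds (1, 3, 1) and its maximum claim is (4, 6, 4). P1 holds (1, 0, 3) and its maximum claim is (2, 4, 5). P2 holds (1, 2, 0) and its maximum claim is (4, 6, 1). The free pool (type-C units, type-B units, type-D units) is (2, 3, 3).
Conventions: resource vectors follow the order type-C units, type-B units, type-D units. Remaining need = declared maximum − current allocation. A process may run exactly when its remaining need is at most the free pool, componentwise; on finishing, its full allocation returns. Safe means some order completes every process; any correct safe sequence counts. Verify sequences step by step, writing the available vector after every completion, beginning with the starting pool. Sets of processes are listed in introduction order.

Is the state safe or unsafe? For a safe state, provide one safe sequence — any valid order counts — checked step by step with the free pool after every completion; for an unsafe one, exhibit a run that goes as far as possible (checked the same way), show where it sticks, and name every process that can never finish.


SAFE. One safe sequence: P3, P1, P2, P5, P4, P8.
Key observation: reading the order forward, P3 is the first process whose need (1, 3, 0) meets the free pool (2, 3, 3) exactly on a resource it requests.
Walking it through:
  pool = (2, 3, 3)
  P3 needs (1, 3, 0) <= (2, 3, 3) -> finishes; pool += (0, 1, 2) = (2, 4, 5)
  P1 needs (1, 4, 2) <= (2, 4, 5) -> finishes; pool += (1, 0, 3) = (3, 4, 8)
  P2 needs (3, 4, 1) <= (3, 4, 8) -> finishes; pool += (1, 2, 0) = (4, 6, 8)
  P5 needs (1, 0, 4) <= (4, 6, 8) -> finishes; pool += (0, 1, 0) = (4, 7, 8)
  P4 needs (1, 5, 3) <= (4, 7, 8) -> finishes; pool += (1, 1, 1) = (5, 8, 9)
  P8 needs (3, 3, 3) <= (5, 8, 9) -> finishes; pool += (1, 3, 1) = (6, 11, 10)


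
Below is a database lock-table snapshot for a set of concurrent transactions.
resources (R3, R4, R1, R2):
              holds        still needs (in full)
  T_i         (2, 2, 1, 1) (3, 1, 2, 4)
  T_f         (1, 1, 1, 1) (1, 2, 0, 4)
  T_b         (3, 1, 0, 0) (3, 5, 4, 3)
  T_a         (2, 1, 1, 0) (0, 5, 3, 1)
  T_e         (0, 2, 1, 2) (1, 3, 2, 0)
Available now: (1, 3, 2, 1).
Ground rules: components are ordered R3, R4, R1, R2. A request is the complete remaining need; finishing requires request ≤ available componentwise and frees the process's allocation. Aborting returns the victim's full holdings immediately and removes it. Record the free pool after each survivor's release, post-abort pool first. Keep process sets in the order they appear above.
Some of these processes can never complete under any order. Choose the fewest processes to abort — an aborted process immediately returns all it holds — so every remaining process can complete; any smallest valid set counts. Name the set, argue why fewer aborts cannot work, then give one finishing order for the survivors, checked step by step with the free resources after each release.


Minimum abort set: T_i.
Key observation: the deadlocked T_f becomes finishable only because T_i released (2, 2, 1, 1); it completes at step 2 below.
Minimality: the empty abort set fails — the state is deadlocked as it stands.
Survivors finish in the order: T_e, T_f, T_b, T_a. Verifying each step (pool after the aborts first):
  pool = (3, 5, 3, 2)
  T_e needs (1, 3, 2, 0) <= (3, 5, 3, 2) -> finishes; pool += (0, 2, 1, 2) = (3, 7, 4, 4)
  T_f needs (1, 2, 0, 4) <= (3, 7, 4, 4) -> finishes; pool += (1, 1, 1, 1) = (4, 8, 5, 5)
  T_b needs (3, 5, 4, 3) <= (4, 8, 5, 5) -> finishes; pool += (3, 1, 0, 0) = (7, 9, 5, 5)
  T_a needs (0, 5, 3, 1) <= (7, 9, 5, 5) -> finishes; pool += (2, 1, 1, 0) = (9, 10, 6, 5)


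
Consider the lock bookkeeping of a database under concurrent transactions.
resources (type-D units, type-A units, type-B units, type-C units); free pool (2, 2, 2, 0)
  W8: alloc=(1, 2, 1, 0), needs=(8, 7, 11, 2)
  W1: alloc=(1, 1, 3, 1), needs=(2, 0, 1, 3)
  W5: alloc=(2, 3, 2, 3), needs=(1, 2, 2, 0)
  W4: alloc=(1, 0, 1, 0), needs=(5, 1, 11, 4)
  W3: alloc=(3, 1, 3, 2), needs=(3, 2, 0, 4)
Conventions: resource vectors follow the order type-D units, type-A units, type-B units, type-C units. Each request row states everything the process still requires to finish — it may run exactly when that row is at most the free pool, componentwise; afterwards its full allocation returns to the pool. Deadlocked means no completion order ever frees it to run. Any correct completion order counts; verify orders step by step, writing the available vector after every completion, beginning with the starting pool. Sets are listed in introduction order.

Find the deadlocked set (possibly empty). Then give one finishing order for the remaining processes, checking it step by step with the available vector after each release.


The deadlocked set is W8 and W4.
Key observation: even finishing W5, W1, W3 leaves just (8, 7, 10, 6) free — too little type-B units for any of the remaining processes.
The rest can finish in the order W5, W1, W3. Verifying each step:
  pool = (2, 2, 2, 0)
  W5 needs (1, 2, 2, 0) <= (2, 2, 2, 0) -> finishes; pool += (2, 3, 2, 3) = (4, 5, 4, 3)
  W1 needs (2, 0, 1, 3) <= (4, 5, 4, 3) -> finishes; pool += (1, 1, 3, 1) = (5, 6, 7, 4)
  W3 needs (3, 2, 0, 4) <= (5, 6, 7, 4) -> finishes; pool += (3, 1, 3, 2) = (8, 7, 10, 6)
The stuck group stays short no matter what:
  blocked: W8 wants (8, 7, 11, 2), pool (8, 7, 10, 6) — not enough type-B units
  blocked: W4 wants (5, 1, 11, 4), pool (8, 7, 10, 6) — not enough type-B units


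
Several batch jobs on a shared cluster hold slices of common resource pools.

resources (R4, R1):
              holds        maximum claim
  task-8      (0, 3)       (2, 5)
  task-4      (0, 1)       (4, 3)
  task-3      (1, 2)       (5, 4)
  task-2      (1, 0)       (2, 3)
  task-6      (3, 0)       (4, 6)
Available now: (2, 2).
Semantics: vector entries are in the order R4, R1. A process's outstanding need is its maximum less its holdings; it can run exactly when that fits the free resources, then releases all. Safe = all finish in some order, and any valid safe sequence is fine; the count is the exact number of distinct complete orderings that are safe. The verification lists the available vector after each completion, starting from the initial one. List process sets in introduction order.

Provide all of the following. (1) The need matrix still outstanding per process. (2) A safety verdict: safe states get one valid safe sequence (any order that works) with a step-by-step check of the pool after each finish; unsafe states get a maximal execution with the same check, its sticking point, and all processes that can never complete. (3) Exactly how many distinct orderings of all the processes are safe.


(1) Remaining need (order R4, R1):
  task-8: (2, 2)
  task-4: (4, 2)
  task-3: (4, 2)
  task-2: (1, 3)
  task-6: (1, 6)
(2) The state is UNSAFE.
Key observation: after task-8, task-2 the pool peaks at (3, 5), and each blocked process is short somewhere: task-4 on R4; task-3 on R4; task-6 on R1.
Going as far as possible: task-8, task-2; after that, nothing fits. Verifying each step:
  pool = (2, 2)
  task-8: need (2, 2) fits (2, 2); releases (0, 3), pool now (2, 5)
  task-2: need (1, 3) fits (2, 5); releases (1, 0), pool now (3, 5)
  task-4 still needs (4, 2) but only (3, 5) is free — short on R4
  task-3 still needs (4, 2) but only (3, 5) is free — short on R4
  task-6 still needs (1, 6) but only (3, 5) is free — short on R1
Processes that can never finish: task-4, task-3 and task-6.
(3) Exactly 0 of the possible complete orderings are safe sequences.


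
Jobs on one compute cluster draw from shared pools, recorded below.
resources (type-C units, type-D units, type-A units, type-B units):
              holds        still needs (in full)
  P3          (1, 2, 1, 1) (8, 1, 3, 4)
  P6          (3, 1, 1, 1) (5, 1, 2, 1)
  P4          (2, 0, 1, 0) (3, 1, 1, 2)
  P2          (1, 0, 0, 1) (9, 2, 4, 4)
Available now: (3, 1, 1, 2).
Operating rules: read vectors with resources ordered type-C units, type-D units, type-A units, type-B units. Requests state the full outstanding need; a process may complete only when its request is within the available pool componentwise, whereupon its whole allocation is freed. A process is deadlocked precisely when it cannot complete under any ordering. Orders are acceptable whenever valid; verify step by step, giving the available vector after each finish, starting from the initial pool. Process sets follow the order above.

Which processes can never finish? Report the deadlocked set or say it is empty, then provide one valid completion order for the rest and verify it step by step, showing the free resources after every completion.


Deadlocked set: P3 and P2.
Key observation: type-B units is the bottleneck — with P4, P6 done the pool holds (8, 2, 3, 3), short of every remaining need.
A valid finishing order for the others: P4, P6. Step-by-step check:
  pool = (3, 1, 1, 2)
  P4: need (3, 1, 1, 2) fits (3, 1, 1, 2); releases (2, 0, 1, 0), pool now (5, 1, 2, 2)
  P6: need (5, 1, 2, 1) fits (5, 1, 2, 2); releases (3, 1, 1, 1), pool now (8, 2, 3, 3)
The blocked processes can never fit:
  P3 cannot run: need (8, 1, 3, 4) vs free (8, 2, 3, 3) (insufficient type-B units)
  P2 cannot run: need (9, 2, 4, 4) vs free (8, 2, 3, 3) (insufficient type-C units, type-A units and type-B units)


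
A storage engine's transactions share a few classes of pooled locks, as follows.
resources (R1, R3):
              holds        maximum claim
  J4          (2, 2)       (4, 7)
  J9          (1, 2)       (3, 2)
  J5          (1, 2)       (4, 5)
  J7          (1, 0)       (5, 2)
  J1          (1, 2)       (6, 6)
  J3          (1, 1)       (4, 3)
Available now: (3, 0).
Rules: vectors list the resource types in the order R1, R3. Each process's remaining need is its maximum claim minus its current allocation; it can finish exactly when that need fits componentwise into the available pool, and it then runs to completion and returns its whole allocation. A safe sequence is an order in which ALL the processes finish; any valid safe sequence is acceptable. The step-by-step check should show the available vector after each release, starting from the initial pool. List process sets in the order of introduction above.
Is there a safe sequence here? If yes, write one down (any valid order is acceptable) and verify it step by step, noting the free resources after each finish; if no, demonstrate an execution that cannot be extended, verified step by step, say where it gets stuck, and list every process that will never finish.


SAFE, for example via the order J9, J7, J3, J5, J4, J1.
Key observation: J7 marks the first exact bind of the order: its need (4, 2) fits the free (4, 2) with zero slack on a requested resource.
Walking it through:
  pool = (3, 0)
  J9: need (2, 0) fits (3, 0); releases (1, 2), pool now (4, 2)
  J7: need (4, 2) fits (4, 2); releases (1, 0), pool now (5, 2)
  J3: need (3, 2) fits (5, 2); releases (1, 1), pool now (6, 3)
  J5: need (3, 3) fits (6, 3); releases (1, 2), pool now (7, 5)
  J4: need (2, 5) fits (7, 5); releases (2, 2), pool now (9, 7)
  J1: need (5, 4) fits (9, 7); releases (1, 2), pool now (10, 9)
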